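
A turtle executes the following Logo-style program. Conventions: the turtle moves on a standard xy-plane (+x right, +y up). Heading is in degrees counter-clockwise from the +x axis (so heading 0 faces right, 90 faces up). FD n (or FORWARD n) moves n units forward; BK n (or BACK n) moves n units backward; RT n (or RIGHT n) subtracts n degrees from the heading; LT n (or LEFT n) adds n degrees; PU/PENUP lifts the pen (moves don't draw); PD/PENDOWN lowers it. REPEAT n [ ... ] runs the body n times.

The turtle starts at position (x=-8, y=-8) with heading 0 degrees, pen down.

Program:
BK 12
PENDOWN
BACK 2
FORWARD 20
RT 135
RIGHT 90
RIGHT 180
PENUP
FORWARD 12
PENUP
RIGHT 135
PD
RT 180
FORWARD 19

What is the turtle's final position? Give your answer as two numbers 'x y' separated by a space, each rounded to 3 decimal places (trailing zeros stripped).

Answer: 25.485 -16.485

Derivation:
Executing turtle program step by step:
Start: pos=(-8,-8), heading=0, pen down
BK 12: (-8,-8) -> (-20,-8) [heading=0, draw]
PD: pen down
BK 2: (-20,-8) -> (-22,-8) [heading=0, draw]
FD 20: (-22,-8) -> (-2,-8) [heading=0, draw]
RT 135: heading 0 -> 225
RT 90: heading 225 -> 135
RT 180: heading 135 -> 315
PU: pen up
FD 12: (-2,-8) -> (6.485,-16.485) [heading=315, move]
PU: pen up
RT 135: heading 315 -> 180
PD: pen down
RT 180: heading 180 -> 0
FD 19: (6.485,-16.485) -> (25.485,-16.485) [heading=0, draw]
Final: pos=(25.485,-16.485), heading=0, 4 segment(s) drawn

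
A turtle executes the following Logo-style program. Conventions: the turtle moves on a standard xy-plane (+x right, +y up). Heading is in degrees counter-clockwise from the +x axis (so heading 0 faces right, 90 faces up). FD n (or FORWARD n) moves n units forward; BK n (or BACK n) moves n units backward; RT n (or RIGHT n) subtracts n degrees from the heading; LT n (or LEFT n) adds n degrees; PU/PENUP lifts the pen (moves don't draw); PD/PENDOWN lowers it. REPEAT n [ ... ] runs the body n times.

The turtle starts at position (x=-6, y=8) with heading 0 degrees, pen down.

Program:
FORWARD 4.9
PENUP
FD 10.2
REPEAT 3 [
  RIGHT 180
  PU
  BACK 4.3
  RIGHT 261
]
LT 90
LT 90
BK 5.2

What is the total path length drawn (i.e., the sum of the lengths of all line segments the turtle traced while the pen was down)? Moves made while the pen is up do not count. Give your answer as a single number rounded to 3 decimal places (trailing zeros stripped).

Executing turtle program step by step:
Start: pos=(-6,8), heading=0, pen down
FD 4.9: (-6,8) -> (-1.1,8) [heading=0, draw]
PU: pen up
FD 10.2: (-1.1,8) -> (9.1,8) [heading=0, move]
REPEAT 3 [
  -- iteration 1/3 --
  RT 180: heading 0 -> 180
  PU: pen up
  BK 4.3: (9.1,8) -> (13.4,8) [heading=180, move]
  RT 261: heading 180 -> 279
  -- iteration 2/3 --
  RT 180: heading 279 -> 99
  PU: pen up
  BK 4.3: (13.4,8) -> (14.073,3.753) [heading=99, move]
  RT 261: heading 99 -> 198
  -- iteration 3/3 --
  RT 180: heading 198 -> 18
  PU: pen up
  BK 4.3: (14.073,3.753) -> (9.983,2.424) [heading=18, move]
  RT 261: heading 18 -> 117
]
LT 90: heading 117 -> 207
LT 90: heading 207 -> 297
BK 5.2: (9.983,2.424) -> (7.622,7.057) [heading=297, move]
Final: pos=(7.622,7.057), heading=297, 1 segment(s) drawn

Segment lengths:
  seg 1: (-6,8) -> (-1.1,8), length = 4.9
Total = 4.9

Answer: 4.9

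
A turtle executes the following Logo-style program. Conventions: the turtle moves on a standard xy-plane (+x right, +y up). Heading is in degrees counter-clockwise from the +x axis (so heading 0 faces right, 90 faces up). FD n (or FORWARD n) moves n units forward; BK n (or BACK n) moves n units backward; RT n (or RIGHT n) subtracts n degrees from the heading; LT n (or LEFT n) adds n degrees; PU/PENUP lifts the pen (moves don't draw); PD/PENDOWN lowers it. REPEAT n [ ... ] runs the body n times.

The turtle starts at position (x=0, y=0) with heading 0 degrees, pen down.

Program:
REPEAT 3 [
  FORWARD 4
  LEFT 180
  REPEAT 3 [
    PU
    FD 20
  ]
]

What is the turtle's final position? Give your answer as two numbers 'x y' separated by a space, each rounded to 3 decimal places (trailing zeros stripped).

Executing turtle program step by step:
Start: pos=(0,0), heading=0, pen down
REPEAT 3 [
  -- iteration 1/3 --
  FD 4: (0,0) -> (4,0) [heading=0, draw]
  LT 180: heading 0 -> 180
  REPEAT 3 [
    -- iteration 1/3 --
    PU: pen up
    FD 20: (4,0) -> (-16,0) [heading=180, move]
    -- iteration 2/3 --
    PU: pen up
    FD 20: (-16,0) -> (-36,0) [heading=180, move]
    -- iteration 3/3 --
    PU: pen up
    FD 20: (-36,0) -> (-56,0) [heading=180, move]
  ]
  -- iteration 2/3 --
  FD 4: (-56,0) -> (-60,0) [heading=180, move]
  LT 180: heading 180 -> 0
  REPEAT 3 [
    -- iteration 1/3 --
    PU: pen up
    FD 20: (-60,0) -> (-40,0) [heading=0, move]
    -- iteration 2/3 --
    PU: pen up
    FD 20: (-40,0) -> (-20,0) [heading=0, move]
    -- iteration 3/3 --
    PU: pen up
    FD 20: (-20,0) -> (0,0) [heading=0, move]
  ]
  -- iteration 3/3 --
  FD 4: (0,0) -> (4,0) [heading=0, move]
  LT 180: heading 0 -> 180
  REPEAT 3 [
    -- iteration 1/3 --
    PU: pen up
    FD 20: (4,0) -> (-16,0) [heading=180, move]
    -- iteration 2/3 --
    PU: pen up
    FD 20: (-16,0) -> (-36,0) [heading=180, move]
    -- iteration 3/3 --
    PU: pen up
    FD 20: (-36,0) -> (-56,0) [heading=180, move]
  ]
]
Final: pos=(-56,0), heading=180, 1 segment(s) drawn

Answer: -56 0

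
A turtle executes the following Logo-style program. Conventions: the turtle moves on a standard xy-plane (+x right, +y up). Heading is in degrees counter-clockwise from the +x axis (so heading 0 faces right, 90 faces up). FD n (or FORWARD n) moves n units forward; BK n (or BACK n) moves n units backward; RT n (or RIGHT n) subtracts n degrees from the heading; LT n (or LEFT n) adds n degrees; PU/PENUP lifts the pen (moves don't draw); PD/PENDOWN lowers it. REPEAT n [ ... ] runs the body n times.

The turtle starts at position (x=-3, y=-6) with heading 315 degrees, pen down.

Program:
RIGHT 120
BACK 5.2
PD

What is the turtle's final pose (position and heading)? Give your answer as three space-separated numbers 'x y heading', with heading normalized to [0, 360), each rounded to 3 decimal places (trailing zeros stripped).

Answer: 2.023 -4.654 195

Derivation:
Executing turtle program step by step:
Start: pos=(-3,-6), heading=315, pen down
RT 120: heading 315 -> 195
BK 5.2: (-3,-6) -> (2.023,-4.654) [heading=195, draw]
PD: pen down
Final: pos=(2.023,-4.654), heading=195, 1 segment(s) drawn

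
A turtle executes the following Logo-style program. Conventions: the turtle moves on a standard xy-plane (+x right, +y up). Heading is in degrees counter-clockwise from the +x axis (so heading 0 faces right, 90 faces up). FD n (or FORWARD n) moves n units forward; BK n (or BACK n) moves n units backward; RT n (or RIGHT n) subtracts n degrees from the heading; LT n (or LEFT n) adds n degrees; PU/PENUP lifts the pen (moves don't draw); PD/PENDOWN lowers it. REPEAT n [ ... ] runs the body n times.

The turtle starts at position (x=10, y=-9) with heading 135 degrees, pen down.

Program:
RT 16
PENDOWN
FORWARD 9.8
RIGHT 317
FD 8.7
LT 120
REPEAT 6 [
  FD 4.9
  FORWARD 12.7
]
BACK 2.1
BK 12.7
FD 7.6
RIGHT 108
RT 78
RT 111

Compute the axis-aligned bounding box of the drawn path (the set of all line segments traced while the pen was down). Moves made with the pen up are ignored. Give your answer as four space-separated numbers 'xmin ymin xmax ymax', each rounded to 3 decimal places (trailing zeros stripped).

Answer: -3.025 -101.033 18.93 2.26

Derivation:
Executing turtle program step by step:
Start: pos=(10,-9), heading=135, pen down
RT 16: heading 135 -> 119
PD: pen down
FD 9.8: (10,-9) -> (5.249,-0.429) [heading=119, draw]
RT 317: heading 119 -> 162
FD 8.7: (5.249,-0.429) -> (-3.025,2.26) [heading=162, draw]
LT 120: heading 162 -> 282
REPEAT 6 [
  -- iteration 1/6 --
  FD 4.9: (-3.025,2.26) -> (-2.007,-2.533) [heading=282, draw]
  FD 12.7: (-2.007,-2.533) -> (0.634,-14.956) [heading=282, draw]
  -- iteration 2/6 --
  FD 4.9: (0.634,-14.956) -> (1.653,-19.749) [heading=282, draw]
  FD 12.7: (1.653,-19.749) -> (4.293,-32.171) [heading=282, draw]
  -- iteration 3/6 --
  FD 4.9: (4.293,-32.171) -> (5.312,-36.964) [heading=282, draw]
  FD 12.7: (5.312,-36.964) -> (7.952,-49.386) [heading=282, draw]
  -- iteration 4/6 --
  FD 4.9: (7.952,-49.386) -> (8.971,-54.179) [heading=282, draw]
  FD 12.7: (8.971,-54.179) -> (11.612,-66.602) [heading=282, draw]
  -- iteration 5/6 --
  FD 4.9: (11.612,-66.602) -> (12.63,-71.395) [heading=282, draw]
  FD 12.7: (12.63,-71.395) -> (15.271,-83.817) [heading=282, draw]
  -- iteration 6/6 --
  FD 4.9: (15.271,-83.817) -> (16.29,-88.61) [heading=282, draw]
  FD 12.7: (16.29,-88.61) -> (18.93,-101.033) [heading=282, draw]
]
BK 2.1: (18.93,-101.033) -> (18.494,-98.979) [heading=282, draw]
BK 12.7: (18.494,-98.979) -> (15.853,-86.556) [heading=282, draw]
FD 7.6: (15.853,-86.556) -> (17.433,-93.99) [heading=282, draw]
RT 108: heading 282 -> 174
RT 78: heading 174 -> 96
RT 111: heading 96 -> 345
Final: pos=(17.433,-93.99), heading=345, 17 segment(s) drawn

Segment endpoints: x in {-3.025, -2.007, 0.634, 1.653, 4.293, 5.249, 5.312, 7.952, 8.971, 10, 11.612, 12.63, 15.271, 15.853, 16.29, 17.433, 18.494, 18.93}, y in {-101.033, -98.979, -93.99, -88.61, -86.556, -83.817, -71.395, -66.602, -54.179, -49.386, -36.964, -32.171, -19.749, -14.956, -9, -2.533, -0.429, 2.26}
xmin=-3.025, ymin=-101.033, xmax=18.93, ymax=2.26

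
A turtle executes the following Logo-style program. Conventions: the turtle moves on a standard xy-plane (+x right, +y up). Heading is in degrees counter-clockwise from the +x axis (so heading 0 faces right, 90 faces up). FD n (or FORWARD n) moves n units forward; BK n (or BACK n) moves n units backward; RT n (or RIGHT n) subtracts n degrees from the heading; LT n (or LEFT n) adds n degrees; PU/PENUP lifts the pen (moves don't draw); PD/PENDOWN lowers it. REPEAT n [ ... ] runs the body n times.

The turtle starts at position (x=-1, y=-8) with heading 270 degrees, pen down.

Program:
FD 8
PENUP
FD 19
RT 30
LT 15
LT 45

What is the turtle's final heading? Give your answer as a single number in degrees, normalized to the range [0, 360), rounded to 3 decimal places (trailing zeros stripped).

Executing turtle program step by step:
Start: pos=(-1,-8), heading=270, pen down
FD 8: (-1,-8) -> (-1,-16) [heading=270, draw]
PU: pen up
FD 19: (-1,-16) -> (-1,-35) [heading=270, move]
RT 30: heading 270 -> 240
LT 15: heading 240 -> 255
LT 45: heading 255 -> 300
Final: pos=(-1,-35), heading=300, 1 segment(s) drawn

Answer: 300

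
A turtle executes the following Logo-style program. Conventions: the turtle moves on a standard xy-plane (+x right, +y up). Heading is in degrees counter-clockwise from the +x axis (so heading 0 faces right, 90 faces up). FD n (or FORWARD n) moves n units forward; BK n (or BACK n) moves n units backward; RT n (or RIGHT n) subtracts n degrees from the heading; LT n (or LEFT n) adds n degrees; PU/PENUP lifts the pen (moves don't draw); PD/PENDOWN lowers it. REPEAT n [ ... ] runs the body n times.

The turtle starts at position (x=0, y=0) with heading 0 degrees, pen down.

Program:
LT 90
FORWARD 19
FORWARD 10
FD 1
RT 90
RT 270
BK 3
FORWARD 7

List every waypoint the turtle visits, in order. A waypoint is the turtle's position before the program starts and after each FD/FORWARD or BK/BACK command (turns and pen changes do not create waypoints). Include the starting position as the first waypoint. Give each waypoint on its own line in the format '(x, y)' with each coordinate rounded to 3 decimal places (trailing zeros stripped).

Answer: (0, 0)
(0, 19)
(0, 29)
(0, 30)
(0, 27)
(0, 34)

Derivation:
Executing turtle program step by step:
Start: pos=(0,0), heading=0, pen down
LT 90: heading 0 -> 90
FD 19: (0,0) -> (0,19) [heading=90, draw]
FD 10: (0,19) -> (0,29) [heading=90, draw]
FD 1: (0,29) -> (0,30) [heading=90, draw]
RT 90: heading 90 -> 0
RT 270: heading 0 -> 90
BK 3: (0,30) -> (0,27) [heading=90, draw]
FD 7: (0,27) -> (0,34) [heading=90, draw]
Final: pos=(0,34), heading=90, 5 segment(s) drawn
Waypoints (6 total):
(0, 0)
(0, 19)
(0, 29)
(0, 30)
(0, 27)
(0, 34)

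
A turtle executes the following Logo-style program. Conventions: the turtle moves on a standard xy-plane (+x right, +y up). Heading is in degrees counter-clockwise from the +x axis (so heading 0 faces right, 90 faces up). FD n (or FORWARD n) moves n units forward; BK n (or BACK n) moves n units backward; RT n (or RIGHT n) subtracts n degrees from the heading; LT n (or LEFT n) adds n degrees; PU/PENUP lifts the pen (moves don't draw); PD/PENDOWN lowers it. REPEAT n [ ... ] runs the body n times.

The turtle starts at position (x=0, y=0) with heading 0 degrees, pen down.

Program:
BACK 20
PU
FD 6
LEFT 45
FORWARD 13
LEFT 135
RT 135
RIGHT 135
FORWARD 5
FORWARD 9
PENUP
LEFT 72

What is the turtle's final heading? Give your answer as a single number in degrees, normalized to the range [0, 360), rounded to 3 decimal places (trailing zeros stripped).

Executing turtle program step by step:
Start: pos=(0,0), heading=0, pen down
BK 20: (0,0) -> (-20,0) [heading=0, draw]
PU: pen up
FD 6: (-20,0) -> (-14,0) [heading=0, move]
LT 45: heading 0 -> 45
FD 13: (-14,0) -> (-4.808,9.192) [heading=45, move]
LT 135: heading 45 -> 180
RT 135: heading 180 -> 45
RT 135: heading 45 -> 270
FD 5: (-4.808,9.192) -> (-4.808,4.192) [heading=270, move]
FD 9: (-4.808,4.192) -> (-4.808,-4.808) [heading=270, move]
PU: pen up
LT 72: heading 270 -> 342
Final: pos=(-4.808,-4.808), heading=342, 1 segment(s) drawn

Answer: 342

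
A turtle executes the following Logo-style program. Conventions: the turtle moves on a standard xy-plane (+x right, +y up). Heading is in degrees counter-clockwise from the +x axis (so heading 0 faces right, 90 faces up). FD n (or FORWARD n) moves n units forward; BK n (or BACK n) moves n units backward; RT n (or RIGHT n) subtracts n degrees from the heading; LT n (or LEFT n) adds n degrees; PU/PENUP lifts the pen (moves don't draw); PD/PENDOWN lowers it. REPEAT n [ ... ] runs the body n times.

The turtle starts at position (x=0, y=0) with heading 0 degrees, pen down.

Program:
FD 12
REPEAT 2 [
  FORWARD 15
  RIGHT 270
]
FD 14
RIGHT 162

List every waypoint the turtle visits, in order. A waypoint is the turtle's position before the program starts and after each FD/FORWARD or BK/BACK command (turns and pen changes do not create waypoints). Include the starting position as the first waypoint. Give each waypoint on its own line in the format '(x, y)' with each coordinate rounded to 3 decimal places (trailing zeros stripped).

Executing turtle program step by step:
Start: pos=(0,0), heading=0, pen down
FD 12: (0,0) -> (12,0) [heading=0, draw]
REPEAT 2 [
  -- iteration 1/2 --
  FD 15: (12,0) -> (27,0) [heading=0, draw]
  RT 270: heading 0 -> 90
  -- iteration 2/2 --
  FD 15: (27,0) -> (27,15) [heading=90, draw]
  RT 270: heading 90 -> 180
]
FD 14: (27,15) -> (13,15) [heading=180, draw]
RT 162: heading 180 -> 18
Final: pos=(13,15), heading=18, 4 segment(s) drawn
Waypoints (5 total):
(0, 0)
(12, 0)
(27, 0)
(27, 15)
(13, 15)

Answer: (0, 0)
(12, 0)
(27, 0)
(27, 15)
(13, 15)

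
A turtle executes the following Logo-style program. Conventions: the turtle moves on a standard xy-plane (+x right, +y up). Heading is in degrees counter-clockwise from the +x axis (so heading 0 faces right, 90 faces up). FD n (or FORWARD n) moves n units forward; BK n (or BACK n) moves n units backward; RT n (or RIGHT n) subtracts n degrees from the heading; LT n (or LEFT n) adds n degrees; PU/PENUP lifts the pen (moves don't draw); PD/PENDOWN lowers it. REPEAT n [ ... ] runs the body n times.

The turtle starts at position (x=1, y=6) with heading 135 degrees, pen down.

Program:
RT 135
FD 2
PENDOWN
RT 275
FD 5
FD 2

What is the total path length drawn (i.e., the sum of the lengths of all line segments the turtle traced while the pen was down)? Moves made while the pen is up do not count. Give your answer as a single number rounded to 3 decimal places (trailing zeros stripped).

Executing turtle program step by step:
Start: pos=(1,6), heading=135, pen down
RT 135: heading 135 -> 0
FD 2: (1,6) -> (3,6) [heading=0, draw]
PD: pen down
RT 275: heading 0 -> 85
FD 5: (3,6) -> (3.436,10.981) [heading=85, draw]
FD 2: (3.436,10.981) -> (3.61,12.973) [heading=85, draw]
Final: pos=(3.61,12.973), heading=85, 3 segment(s) drawn

Segment lengths:
  seg 1: (1,6) -> (3,6), length = 2
  seg 2: (3,6) -> (3.436,10.981), length = 5
  seg 3: (3.436,10.981) -> (3.61,12.973), length = 2
Total = 9

Answer: 9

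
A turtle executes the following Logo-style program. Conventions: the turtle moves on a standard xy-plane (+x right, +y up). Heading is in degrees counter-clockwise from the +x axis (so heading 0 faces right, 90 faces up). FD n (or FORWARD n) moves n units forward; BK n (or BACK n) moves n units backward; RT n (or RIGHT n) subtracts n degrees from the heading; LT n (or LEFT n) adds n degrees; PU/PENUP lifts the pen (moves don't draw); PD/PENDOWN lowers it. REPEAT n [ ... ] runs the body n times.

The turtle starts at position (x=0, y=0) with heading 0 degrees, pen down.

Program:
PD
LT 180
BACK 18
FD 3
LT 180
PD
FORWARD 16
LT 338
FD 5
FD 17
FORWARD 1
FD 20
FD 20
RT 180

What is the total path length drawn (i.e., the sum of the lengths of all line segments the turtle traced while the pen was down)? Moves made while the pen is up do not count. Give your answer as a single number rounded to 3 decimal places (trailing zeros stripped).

Executing turtle program step by step:
Start: pos=(0,0), heading=0, pen down
PD: pen down
LT 180: heading 0 -> 180
BK 18: (0,0) -> (18,0) [heading=180, draw]
FD 3: (18,0) -> (15,0) [heading=180, draw]
LT 180: heading 180 -> 0
PD: pen down
FD 16: (15,0) -> (31,0) [heading=0, draw]
LT 338: heading 0 -> 338
FD 5: (31,0) -> (35.636,-1.873) [heading=338, draw]
FD 17: (35.636,-1.873) -> (51.398,-8.241) [heading=338, draw]
FD 1: (51.398,-8.241) -> (52.325,-8.616) [heading=338, draw]
FD 20: (52.325,-8.616) -> (70.869,-16.108) [heading=338, draw]
FD 20: (70.869,-16.108) -> (89.413,-23.6) [heading=338, draw]
RT 180: heading 338 -> 158
Final: pos=(89.413,-23.6), heading=158, 8 segment(s) drawn

Segment lengths:
  seg 1: (0,0) -> (18,0), length = 18
  seg 2: (18,0) -> (15,0), length = 3
  seg 3: (15,0) -> (31,0), length = 16
  seg 4: (31,0) -> (35.636,-1.873), length = 5
  seg 5: (35.636,-1.873) -> (51.398,-8.241), length = 17
  seg 6: (51.398,-8.241) -> (52.325,-8.616), length = 1
  seg 7: (52.325,-8.616) -> (70.869,-16.108), length = 20
  seg 8: (70.869,-16.108) -> (89.413,-23.6), length = 20
Total = 100

Answer: 100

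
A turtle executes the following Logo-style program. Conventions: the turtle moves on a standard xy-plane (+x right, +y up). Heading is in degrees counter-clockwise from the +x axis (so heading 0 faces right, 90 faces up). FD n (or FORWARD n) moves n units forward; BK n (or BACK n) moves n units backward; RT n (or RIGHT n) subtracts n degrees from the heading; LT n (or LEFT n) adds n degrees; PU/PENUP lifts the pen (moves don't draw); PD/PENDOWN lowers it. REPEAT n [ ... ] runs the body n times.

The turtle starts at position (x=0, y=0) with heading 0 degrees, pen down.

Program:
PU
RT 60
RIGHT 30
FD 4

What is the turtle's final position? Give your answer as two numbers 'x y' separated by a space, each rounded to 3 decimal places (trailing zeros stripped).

Answer: 0 -4

Derivation:
Executing turtle program step by step:
Start: pos=(0,0), heading=0, pen down
PU: pen up
RT 60: heading 0 -> 300
RT 30: heading 300 -> 270
FD 4: (0,0) -> (0,-4) [heading=270, move]
Final: pos=(0,-4), heading=270, 0 segment(s) drawn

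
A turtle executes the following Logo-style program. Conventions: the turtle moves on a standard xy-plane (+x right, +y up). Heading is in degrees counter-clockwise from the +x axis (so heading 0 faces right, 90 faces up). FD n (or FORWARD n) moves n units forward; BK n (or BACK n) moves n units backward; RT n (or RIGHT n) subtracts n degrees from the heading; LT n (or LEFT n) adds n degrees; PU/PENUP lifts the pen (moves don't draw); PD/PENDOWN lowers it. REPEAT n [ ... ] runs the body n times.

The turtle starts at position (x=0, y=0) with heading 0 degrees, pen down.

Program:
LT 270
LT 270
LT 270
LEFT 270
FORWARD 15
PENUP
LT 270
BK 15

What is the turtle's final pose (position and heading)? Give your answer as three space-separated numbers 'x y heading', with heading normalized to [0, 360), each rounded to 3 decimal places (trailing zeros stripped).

Executing turtle program step by step:
Start: pos=(0,0), heading=0, pen down
LT 270: heading 0 -> 270
LT 270: heading 270 -> 180
LT 270: heading 180 -> 90
LT 270: heading 90 -> 0
FD 15: (0,0) -> (15,0) [heading=0, draw]
PU: pen up
LT 270: heading 0 -> 270
BK 15: (15,0) -> (15,15) [heading=270, move]
Final: pos=(15,15), heading=270, 1 segment(s) drawn

Answer: 15 15 270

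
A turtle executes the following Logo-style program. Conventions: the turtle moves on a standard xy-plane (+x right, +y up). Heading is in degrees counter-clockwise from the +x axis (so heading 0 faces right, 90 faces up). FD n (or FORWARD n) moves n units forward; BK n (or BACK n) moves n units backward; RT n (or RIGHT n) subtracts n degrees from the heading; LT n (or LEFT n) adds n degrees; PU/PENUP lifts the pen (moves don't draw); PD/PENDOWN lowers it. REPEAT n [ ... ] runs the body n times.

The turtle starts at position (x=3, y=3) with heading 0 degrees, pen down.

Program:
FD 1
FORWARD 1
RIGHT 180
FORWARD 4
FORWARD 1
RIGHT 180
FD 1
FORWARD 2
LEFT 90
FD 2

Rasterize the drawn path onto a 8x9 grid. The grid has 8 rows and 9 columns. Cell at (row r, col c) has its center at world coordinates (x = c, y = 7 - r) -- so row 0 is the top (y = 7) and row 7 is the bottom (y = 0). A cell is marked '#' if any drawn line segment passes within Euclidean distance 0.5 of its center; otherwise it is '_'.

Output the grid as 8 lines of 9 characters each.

Segment 0: (3,3) -> (4,3)
Segment 1: (4,3) -> (5,3)
Segment 2: (5,3) -> (1,3)
Segment 3: (1,3) -> (0,3)
Segment 4: (0,3) -> (1,3)
Segment 5: (1,3) -> (3,3)
Segment 6: (3,3) -> (3,5)

Answer: _________
_________
___#_____
___#_____
######___
_________
_________
_________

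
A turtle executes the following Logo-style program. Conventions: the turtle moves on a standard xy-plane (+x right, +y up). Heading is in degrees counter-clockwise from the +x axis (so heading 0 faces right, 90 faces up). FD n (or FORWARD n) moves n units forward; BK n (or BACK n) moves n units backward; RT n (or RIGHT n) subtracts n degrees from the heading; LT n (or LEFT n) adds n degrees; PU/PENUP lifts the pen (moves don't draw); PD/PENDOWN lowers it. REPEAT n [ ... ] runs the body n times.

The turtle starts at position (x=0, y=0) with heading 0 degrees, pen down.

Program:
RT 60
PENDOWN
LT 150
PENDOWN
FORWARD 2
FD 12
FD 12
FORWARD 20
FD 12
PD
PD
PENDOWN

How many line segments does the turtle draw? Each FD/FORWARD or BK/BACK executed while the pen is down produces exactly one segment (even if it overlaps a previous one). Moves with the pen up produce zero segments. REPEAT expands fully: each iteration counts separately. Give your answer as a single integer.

Executing turtle program step by step:
Start: pos=(0,0), heading=0, pen down
RT 60: heading 0 -> 300
PD: pen down
LT 150: heading 300 -> 90
PD: pen down
FD 2: (0,0) -> (0,2) [heading=90, draw]
FD 12: (0,2) -> (0,14) [heading=90, draw]
FD 12: (0,14) -> (0,26) [heading=90, draw]
FD 20: (0,26) -> (0,46) [heading=90, draw]
FD 12: (0,46) -> (0,58) [heading=90, draw]
PD: pen down
PD: pen down
PD: pen down
Final: pos=(0,58), heading=90, 5 segment(s) drawn
Segments drawn: 5

Answer: 5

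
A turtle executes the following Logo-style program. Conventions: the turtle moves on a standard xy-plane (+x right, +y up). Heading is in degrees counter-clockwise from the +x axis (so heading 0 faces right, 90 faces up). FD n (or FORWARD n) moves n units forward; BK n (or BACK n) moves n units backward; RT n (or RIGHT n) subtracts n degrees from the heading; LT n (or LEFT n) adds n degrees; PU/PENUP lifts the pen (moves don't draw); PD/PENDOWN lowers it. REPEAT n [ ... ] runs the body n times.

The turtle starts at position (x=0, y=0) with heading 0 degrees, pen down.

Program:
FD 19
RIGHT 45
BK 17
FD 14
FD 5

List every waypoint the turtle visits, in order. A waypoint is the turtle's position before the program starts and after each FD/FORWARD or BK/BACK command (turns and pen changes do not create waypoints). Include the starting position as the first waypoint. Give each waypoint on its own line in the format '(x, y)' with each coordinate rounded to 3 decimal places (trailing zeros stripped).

Executing turtle program step by step:
Start: pos=(0,0), heading=0, pen down
FD 19: (0,0) -> (19,0) [heading=0, draw]
RT 45: heading 0 -> 315
BK 17: (19,0) -> (6.979,12.021) [heading=315, draw]
FD 14: (6.979,12.021) -> (16.879,2.121) [heading=315, draw]
FD 5: (16.879,2.121) -> (20.414,-1.414) [heading=315, draw]
Final: pos=(20.414,-1.414), heading=315, 4 segment(s) drawn
Waypoints (5 total):
(0, 0)
(19, 0)
(6.979, 12.021)
(16.879, 2.121)
(20.414, -1.414)

Answer: (0, 0)
(19, 0)
(6.979, 12.021)
(16.879, 2.121)
(20.414, -1.414)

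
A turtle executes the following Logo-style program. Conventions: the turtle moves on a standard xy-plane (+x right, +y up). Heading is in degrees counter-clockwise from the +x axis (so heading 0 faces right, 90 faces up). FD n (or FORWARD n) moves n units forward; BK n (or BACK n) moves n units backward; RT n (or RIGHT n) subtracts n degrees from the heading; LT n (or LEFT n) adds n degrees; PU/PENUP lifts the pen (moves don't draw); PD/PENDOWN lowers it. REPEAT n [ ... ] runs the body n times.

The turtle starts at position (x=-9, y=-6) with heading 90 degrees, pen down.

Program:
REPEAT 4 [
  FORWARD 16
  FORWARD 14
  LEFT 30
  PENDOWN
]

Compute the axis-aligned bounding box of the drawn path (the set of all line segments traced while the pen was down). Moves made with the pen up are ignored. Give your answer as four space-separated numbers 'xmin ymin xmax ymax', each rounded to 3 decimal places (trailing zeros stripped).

Executing turtle program step by step:
Start: pos=(-9,-6), heading=90, pen down
REPEAT 4 [
  -- iteration 1/4 --
  FD 16: (-9,-6) -> (-9,10) [heading=90, draw]
  FD 14: (-9,10) -> (-9,24) [heading=90, draw]
  LT 30: heading 90 -> 120
  PD: pen down
  -- iteration 2/4 --
  FD 16: (-9,24) -> (-17,37.856) [heading=120, draw]
  FD 14: (-17,37.856) -> (-24,49.981) [heading=120, draw]
  LT 30: heading 120 -> 150
  PD: pen down
  -- iteration 3/4 --
  FD 16: (-24,49.981) -> (-37.856,57.981) [heading=150, draw]
  FD 14: (-37.856,57.981) -> (-49.981,64.981) [heading=150, draw]
  LT 30: heading 150 -> 180
  PD: pen down
  -- iteration 4/4 --
  FD 16: (-49.981,64.981) -> (-65.981,64.981) [heading=180, draw]
  FD 14: (-65.981,64.981) -> (-79.981,64.981) [heading=180, draw]
  LT 30: heading 180 -> 210
  PD: pen down
]
Final: pos=(-79.981,64.981), heading=210, 8 segment(s) drawn

Segment endpoints: x in {-79.981, -65.981, -49.981, -37.856, -24, -17, -9, -9}, y in {-6, 10, 24, 37.856, 49.981, 57.981, 64.981}
xmin=-79.981, ymin=-6, xmax=-9, ymax=64.981

Answer: -79.981 -6 -9 64.981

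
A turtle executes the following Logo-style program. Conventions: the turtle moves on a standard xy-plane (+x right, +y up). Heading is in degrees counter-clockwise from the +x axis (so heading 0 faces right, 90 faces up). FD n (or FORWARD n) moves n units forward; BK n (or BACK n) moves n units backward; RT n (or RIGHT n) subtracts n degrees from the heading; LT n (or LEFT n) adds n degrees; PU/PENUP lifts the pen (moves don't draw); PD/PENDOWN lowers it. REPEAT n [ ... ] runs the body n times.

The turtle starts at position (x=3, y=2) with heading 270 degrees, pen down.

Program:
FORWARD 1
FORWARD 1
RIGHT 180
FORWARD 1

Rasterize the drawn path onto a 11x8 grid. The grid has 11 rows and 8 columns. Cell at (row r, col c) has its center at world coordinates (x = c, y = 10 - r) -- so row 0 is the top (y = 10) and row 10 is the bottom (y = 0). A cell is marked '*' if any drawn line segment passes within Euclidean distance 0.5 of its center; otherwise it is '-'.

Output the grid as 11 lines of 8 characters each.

Segment 0: (3,2) -> (3,1)
Segment 1: (3,1) -> (3,0)
Segment 2: (3,0) -> (3,1)

Answer: --------
--------
--------
--------
--------
--------
--------
--------
---*----
---*----
---*----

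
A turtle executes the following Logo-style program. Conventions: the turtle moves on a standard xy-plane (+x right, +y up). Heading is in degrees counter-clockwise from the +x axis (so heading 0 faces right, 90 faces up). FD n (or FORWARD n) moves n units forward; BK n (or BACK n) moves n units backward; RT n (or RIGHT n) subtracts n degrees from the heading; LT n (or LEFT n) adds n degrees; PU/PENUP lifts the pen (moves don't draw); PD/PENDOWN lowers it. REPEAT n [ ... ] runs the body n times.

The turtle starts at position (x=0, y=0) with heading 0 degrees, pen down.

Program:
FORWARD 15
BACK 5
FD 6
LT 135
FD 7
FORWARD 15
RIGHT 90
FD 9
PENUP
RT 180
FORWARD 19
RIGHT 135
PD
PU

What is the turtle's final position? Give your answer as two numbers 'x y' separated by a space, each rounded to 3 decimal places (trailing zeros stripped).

Executing turtle program step by step:
Start: pos=(0,0), heading=0, pen down
FD 15: (0,0) -> (15,0) [heading=0, draw]
BK 5: (15,0) -> (10,0) [heading=0, draw]
FD 6: (10,0) -> (16,0) [heading=0, draw]
LT 135: heading 0 -> 135
FD 7: (16,0) -> (11.05,4.95) [heading=135, draw]
FD 15: (11.05,4.95) -> (0.444,15.556) [heading=135, draw]
RT 90: heading 135 -> 45
FD 9: (0.444,15.556) -> (6.808,21.92) [heading=45, draw]
PU: pen up
RT 180: heading 45 -> 225
FD 19: (6.808,21.92) -> (-6.627,8.485) [heading=225, move]
RT 135: heading 225 -> 90
PD: pen down
PU: pen up
Final: pos=(-6.627,8.485), heading=90, 6 segment(s) drawn

Answer: -6.627 8.485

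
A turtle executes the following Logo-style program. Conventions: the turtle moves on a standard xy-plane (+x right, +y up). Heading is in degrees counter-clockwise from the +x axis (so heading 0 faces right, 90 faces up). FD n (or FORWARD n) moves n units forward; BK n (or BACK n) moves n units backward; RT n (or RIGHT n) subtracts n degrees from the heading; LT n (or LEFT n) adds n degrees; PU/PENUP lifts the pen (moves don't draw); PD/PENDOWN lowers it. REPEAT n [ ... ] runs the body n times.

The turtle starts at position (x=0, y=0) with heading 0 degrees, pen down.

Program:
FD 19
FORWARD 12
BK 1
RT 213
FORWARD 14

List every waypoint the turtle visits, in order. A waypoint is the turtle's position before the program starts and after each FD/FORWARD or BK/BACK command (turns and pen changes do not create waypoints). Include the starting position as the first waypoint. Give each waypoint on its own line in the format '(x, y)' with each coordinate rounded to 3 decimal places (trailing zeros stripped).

Answer: (0, 0)
(19, 0)
(31, 0)
(30, 0)
(18.259, 7.625)

Derivation:
Executing turtle program step by step:
Start: pos=(0,0), heading=0, pen down
FD 19: (0,0) -> (19,0) [heading=0, draw]
FD 12: (19,0) -> (31,0) [heading=0, draw]
BK 1: (31,0) -> (30,0) [heading=0, draw]
RT 213: heading 0 -> 147
FD 14: (30,0) -> (18.259,7.625) [heading=147, draw]
Final: pos=(18.259,7.625), heading=147, 4 segment(s) drawn
Waypoints (5 total):
(0, 0)
(19, 0)
(31, 0)
(30, 0)
(18.259, 7.625)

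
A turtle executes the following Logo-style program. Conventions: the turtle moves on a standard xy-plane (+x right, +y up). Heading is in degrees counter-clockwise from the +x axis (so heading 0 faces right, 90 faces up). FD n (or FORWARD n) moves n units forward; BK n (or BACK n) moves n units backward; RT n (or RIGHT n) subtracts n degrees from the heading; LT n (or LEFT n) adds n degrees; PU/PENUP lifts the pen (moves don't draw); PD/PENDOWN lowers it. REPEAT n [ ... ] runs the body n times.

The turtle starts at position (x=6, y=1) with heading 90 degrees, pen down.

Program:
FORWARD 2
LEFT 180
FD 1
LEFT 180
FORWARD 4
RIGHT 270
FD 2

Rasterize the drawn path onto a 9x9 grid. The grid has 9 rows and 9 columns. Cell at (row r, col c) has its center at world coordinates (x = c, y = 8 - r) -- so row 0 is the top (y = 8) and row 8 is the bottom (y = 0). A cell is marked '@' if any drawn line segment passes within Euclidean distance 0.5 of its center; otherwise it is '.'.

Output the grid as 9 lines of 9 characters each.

Answer: .........
.........
....@@@..
......@..
......@..
......@..
......@..
......@..
.........

Derivation:
Segment 0: (6,1) -> (6,3)
Segment 1: (6,3) -> (6,2)
Segment 2: (6,2) -> (6,6)
Segment 3: (6,6) -> (4,6)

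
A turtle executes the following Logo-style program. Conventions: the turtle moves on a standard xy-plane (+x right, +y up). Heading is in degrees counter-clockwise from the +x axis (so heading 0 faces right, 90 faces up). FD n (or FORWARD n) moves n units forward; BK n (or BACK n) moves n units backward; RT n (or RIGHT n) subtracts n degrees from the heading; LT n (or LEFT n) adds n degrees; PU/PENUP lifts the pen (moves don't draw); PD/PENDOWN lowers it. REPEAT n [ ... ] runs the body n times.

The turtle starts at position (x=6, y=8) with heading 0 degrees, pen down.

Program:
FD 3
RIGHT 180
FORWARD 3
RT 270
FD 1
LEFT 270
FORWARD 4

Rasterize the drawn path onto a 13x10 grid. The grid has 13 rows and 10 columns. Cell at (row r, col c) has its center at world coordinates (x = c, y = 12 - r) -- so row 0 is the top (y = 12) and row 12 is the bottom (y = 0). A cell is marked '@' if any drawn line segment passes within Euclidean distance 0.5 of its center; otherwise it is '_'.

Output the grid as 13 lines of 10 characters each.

Answer: __________
__________
__________
__________
______@@@@
__@@@@@___
__________
__________
__________
__________
__________
__________
__________

Derivation:
Segment 0: (6,8) -> (9,8)
Segment 1: (9,8) -> (6,8)
Segment 2: (6,8) -> (6,7)
Segment 3: (6,7) -> (2,7)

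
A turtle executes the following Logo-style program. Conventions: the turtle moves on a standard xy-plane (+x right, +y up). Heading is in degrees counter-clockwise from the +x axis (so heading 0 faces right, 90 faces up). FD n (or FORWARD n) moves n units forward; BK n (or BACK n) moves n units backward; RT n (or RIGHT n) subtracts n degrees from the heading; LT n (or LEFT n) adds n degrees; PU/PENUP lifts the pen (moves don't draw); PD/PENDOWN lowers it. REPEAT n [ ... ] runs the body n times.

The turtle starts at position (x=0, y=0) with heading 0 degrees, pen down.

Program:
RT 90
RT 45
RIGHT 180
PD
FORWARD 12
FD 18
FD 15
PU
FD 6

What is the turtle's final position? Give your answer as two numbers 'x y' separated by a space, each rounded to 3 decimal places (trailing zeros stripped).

Executing turtle program step by step:
Start: pos=(0,0), heading=0, pen down
RT 90: heading 0 -> 270
RT 45: heading 270 -> 225
RT 180: heading 225 -> 45
PD: pen down
FD 12: (0,0) -> (8.485,8.485) [heading=45, draw]
FD 18: (8.485,8.485) -> (21.213,21.213) [heading=45, draw]
FD 15: (21.213,21.213) -> (31.82,31.82) [heading=45, draw]
PU: pen up
FD 6: (31.82,31.82) -> (36.062,36.062) [heading=45, move]
Final: pos=(36.062,36.062), heading=45, 3 segment(s) drawn

Answer: 36.062 36.062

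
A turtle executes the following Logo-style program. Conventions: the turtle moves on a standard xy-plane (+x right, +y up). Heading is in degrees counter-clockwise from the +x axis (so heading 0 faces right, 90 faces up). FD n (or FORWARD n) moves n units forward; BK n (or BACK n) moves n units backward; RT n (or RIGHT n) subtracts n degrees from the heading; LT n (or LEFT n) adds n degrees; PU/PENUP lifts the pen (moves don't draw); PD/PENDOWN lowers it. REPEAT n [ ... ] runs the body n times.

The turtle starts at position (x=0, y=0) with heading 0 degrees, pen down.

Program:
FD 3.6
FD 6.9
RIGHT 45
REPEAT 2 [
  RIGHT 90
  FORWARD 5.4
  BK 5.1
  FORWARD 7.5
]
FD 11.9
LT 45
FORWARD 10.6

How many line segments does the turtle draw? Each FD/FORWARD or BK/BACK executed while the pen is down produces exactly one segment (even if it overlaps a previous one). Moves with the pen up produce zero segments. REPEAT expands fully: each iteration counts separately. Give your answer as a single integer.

Answer: 10

Derivation:
Executing turtle program step by step:
Start: pos=(0,0), heading=0, pen down
FD 3.6: (0,0) -> (3.6,0) [heading=0, draw]
FD 6.9: (3.6,0) -> (10.5,0) [heading=0, draw]
RT 45: heading 0 -> 315
REPEAT 2 [
  -- iteration 1/2 --
  RT 90: heading 315 -> 225
  FD 5.4: (10.5,0) -> (6.682,-3.818) [heading=225, draw]
  BK 5.1: (6.682,-3.818) -> (10.288,-0.212) [heading=225, draw]
  FD 7.5: (10.288,-0.212) -> (4.985,-5.515) [heading=225, draw]
  -- iteration 2/2 --
  RT 90: heading 225 -> 135
  FD 5.4: (4.985,-5.515) -> (1.166,-1.697) [heading=135, draw]
  BK 5.1: (1.166,-1.697) -> (4.772,-5.303) [heading=135, draw]
  FD 7.5: (4.772,-5.303) -> (-0.531,0) [heading=135, draw]
]
FD 11.9: (-0.531,0) -> (-8.945,8.415) [heading=135, draw]
LT 45: heading 135 -> 180
FD 10.6: (-8.945,8.415) -> (-19.545,8.415) [heading=180, draw]
Final: pos=(-19.545,8.415), heading=180, 10 segment(s) drawn
Segments drawn: 10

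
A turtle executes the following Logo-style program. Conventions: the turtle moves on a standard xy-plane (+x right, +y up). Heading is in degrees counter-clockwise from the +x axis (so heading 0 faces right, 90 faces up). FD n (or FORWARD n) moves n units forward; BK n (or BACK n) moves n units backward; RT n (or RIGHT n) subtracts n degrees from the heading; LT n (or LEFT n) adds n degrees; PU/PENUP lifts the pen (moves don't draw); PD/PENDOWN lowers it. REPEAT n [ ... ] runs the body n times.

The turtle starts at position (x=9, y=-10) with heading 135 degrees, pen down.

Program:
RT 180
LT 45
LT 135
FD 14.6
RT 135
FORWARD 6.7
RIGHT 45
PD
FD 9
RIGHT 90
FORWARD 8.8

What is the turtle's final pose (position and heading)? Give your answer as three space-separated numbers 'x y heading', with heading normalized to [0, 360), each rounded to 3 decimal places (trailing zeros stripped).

Executing turtle program step by step:
Start: pos=(9,-10), heading=135, pen down
RT 180: heading 135 -> 315
LT 45: heading 315 -> 0
LT 135: heading 0 -> 135
FD 14.6: (9,-10) -> (-1.324,0.324) [heading=135, draw]
RT 135: heading 135 -> 0
FD 6.7: (-1.324,0.324) -> (5.376,0.324) [heading=0, draw]
RT 45: heading 0 -> 315
PD: pen down
FD 9: (5.376,0.324) -> (11.74,-6.04) [heading=315, draw]
RT 90: heading 315 -> 225
FD 8.8: (11.74,-6.04) -> (5.518,-12.263) [heading=225, draw]
Final: pos=(5.518,-12.263), heading=225, 4 segment(s) drawn

Answer: 5.518 -12.263 225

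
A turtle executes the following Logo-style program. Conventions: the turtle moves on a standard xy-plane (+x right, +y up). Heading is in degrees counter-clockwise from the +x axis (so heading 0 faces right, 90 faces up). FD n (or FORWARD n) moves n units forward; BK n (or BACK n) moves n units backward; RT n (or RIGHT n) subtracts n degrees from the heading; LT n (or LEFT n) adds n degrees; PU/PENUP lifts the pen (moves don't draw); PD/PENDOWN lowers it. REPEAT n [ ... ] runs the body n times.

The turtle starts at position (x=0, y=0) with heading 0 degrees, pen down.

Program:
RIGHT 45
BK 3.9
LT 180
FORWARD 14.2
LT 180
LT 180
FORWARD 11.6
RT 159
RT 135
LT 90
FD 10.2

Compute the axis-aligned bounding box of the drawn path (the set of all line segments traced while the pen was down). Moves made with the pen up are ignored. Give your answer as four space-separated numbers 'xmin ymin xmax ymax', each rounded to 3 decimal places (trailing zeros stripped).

Executing turtle program step by step:
Start: pos=(0,0), heading=0, pen down
RT 45: heading 0 -> 315
BK 3.9: (0,0) -> (-2.758,2.758) [heading=315, draw]
LT 180: heading 315 -> 135
FD 14.2: (-2.758,2.758) -> (-12.799,12.799) [heading=135, draw]
LT 180: heading 135 -> 315
LT 180: heading 315 -> 135
FD 11.6: (-12.799,12.799) -> (-21.001,21.001) [heading=135, draw]
RT 159: heading 135 -> 336
RT 135: heading 336 -> 201
LT 90: heading 201 -> 291
FD 10.2: (-21.001,21.001) -> (-17.346,11.479) [heading=291, draw]
Final: pos=(-17.346,11.479), heading=291, 4 segment(s) drawn

Segment endpoints: x in {-21.001, -17.346, -12.799, -2.758, 0}, y in {0, 2.758, 11.479, 12.799, 21.001}
xmin=-21.001, ymin=0, xmax=0, ymax=21.001

Answer: -21.001 0 0 21.001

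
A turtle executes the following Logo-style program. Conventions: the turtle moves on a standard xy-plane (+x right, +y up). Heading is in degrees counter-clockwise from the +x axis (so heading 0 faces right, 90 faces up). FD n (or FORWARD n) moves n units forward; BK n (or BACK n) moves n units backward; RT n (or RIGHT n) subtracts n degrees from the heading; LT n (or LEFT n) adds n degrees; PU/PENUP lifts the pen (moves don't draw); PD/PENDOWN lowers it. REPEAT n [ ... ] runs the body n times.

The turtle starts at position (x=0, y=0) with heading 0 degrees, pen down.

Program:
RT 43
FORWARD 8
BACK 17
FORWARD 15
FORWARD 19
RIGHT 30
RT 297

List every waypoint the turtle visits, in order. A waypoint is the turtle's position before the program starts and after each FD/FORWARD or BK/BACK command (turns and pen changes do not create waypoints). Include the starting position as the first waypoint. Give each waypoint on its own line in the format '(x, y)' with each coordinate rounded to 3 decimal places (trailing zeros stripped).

Answer: (0, 0)
(5.851, -5.456)
(-6.582, 6.138)
(4.388, -4.092)
(18.284, -17.05)

Derivation:
Executing turtle program step by step:
Start: pos=(0,0), heading=0, pen down
RT 43: heading 0 -> 317
FD 8: (0,0) -> (5.851,-5.456) [heading=317, draw]
BK 17: (5.851,-5.456) -> (-6.582,6.138) [heading=317, draw]
FD 15: (-6.582,6.138) -> (4.388,-4.092) [heading=317, draw]
FD 19: (4.388,-4.092) -> (18.284,-17.05) [heading=317, draw]
RT 30: heading 317 -> 287
RT 297: heading 287 -> 350
Final: pos=(18.284,-17.05), heading=350, 4 segment(s) drawn
Waypoints (5 total):
(0, 0)
(5.851, -5.456)
(-6.582, 6.138)
(4.388, -4.092)
(18.284, -17.05)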